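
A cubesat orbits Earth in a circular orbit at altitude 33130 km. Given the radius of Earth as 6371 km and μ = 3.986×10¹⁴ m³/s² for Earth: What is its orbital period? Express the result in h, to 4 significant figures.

r = 6371 + 33130 = 39501 km = 3.9501×10⁷ m.
Kepler's third law: T = 2π√(r³/μ) = 2π√((3.950×10⁷)³ / 3.986×10¹⁴).
r³/μ = 1.546×10⁸ s², so T = 2π × 1.243×10⁴ = 7.813×10⁴ s.
Converting: 7.813×10⁴ s ÷ 3600 = 21.70 h.

T ≈ 21.70 h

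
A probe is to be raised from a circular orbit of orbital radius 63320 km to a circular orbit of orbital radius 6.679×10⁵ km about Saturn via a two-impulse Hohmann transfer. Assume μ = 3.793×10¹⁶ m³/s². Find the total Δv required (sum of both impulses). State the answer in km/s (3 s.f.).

r₁ = 63320 km = 6.332×10⁷ m.
r₂ = 6.679×10⁵ km = 6.679×10⁸ m.
Transfer ellipse a_t = (r₁ + r₂)/2 = 3.656×10⁸ m.
At r₁: circular v_c1 = √(μ/r₁) = 24470 m/s; transfer-perikrone v_p = √[μ(2/r₁ − 1/a_t)] = 33080 m/s.
Δv₁ = v_p − v_c1 = 8605 m/s.
At r₂: circular v_c2 = √(μ/r₂) = 7536 m/s; transfer-apokrone v_a = √[μ(2/r₂ − 1/a_t)] = 3136 m/s.
Δv₂ = v_c2 − v_a = 4400 m/s.
Total Δv = Δv₁ + Δv₂ = 13010 m/s = 13.01 km/s.

Δv_total ≈ 13.0 km/s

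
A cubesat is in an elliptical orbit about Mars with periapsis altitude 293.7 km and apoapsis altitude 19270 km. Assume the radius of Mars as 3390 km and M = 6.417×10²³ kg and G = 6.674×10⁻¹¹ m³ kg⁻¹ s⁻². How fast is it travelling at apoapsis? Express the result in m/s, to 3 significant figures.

μ = GM = 6.674×10⁻¹¹ × 6.417×10²³ = 4.283×10¹³ m³/s².
r_p = 3390 + 293.7 = 3683.7 km = 3.6837×10⁶ m.
r_a = 3390 + 19270 = 22660 km = 2.2660×10⁷ m.
Semi-major axis a = (r_p + r_a)/2 = 13172 km = 1.317×10⁷ m.
Vis-viva: v² = μ(2/r − 1/a) = 4.283×10¹³ × (8.826×10⁻⁸ − 7.592×10⁻⁸) = 5.286×10⁵ m²/s².
v = 727.0 m/s.

v ≈ 727 m/s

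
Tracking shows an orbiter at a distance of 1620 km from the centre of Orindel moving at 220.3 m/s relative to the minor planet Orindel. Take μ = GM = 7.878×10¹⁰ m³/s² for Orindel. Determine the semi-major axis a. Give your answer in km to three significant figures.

r = 1.620×10⁶ m.
Vis-viva rearranged: 1/a = 2/r − v²/μ = 1.235×10⁻⁶ − 6.160×10⁻⁷ = 6.185×10⁻⁷ m⁻¹.
a = 1.617×10⁶ m = 1616.8 km.

a ≈ 1620 km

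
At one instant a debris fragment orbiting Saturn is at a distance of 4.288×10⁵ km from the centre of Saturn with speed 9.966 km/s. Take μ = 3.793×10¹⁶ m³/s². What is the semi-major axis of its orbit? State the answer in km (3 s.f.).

r = 4.288×10⁸ m.
Specific orbital energy ε = v²/2 − μ/r = (9966)²/2 − 3.793×10¹⁶/4.288×10⁸ = -3.880×10⁷ J/kg.
Since ε = −μ/(2a), a = −μ/(2ε) = 4.888×10⁸ m = 4.8884×10⁵ km.

a ≈ 4.89×10⁵ km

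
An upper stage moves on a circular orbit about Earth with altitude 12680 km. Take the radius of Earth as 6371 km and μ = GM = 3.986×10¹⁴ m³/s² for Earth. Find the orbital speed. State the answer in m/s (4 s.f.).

v ≈ 4574 m/s

r = 6371 + 12680 = 19051 km = 1.9051×10⁷ m.
For a circular orbit v = √(μ/r) = √(3.986×10¹⁴ / 1.905×10⁷) = √(2.092×10⁷) = 4574 m/s.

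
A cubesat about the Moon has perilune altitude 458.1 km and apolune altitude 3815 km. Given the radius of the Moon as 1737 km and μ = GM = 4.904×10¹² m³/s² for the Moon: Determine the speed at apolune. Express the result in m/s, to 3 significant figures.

v ≈ 707 m/s

r_p = 1737 + 458.1 = 2195.1 km = 2.1951×10⁶ m.
r_a = 1737 + 3815 = 5552.0 km = 5.5520×10⁶ m.
Semi-major axis a = (r_p + r_a)/2 = 3873.6 km = 3.874×10⁶ m.
Vis-viva: v² = μ(2/r − 1/a) = 4.904×10¹² × (3.602×10⁻⁷ − 2.582×10⁻⁷) = 5.005×10⁵ m²/s².
v = 707.5 m/s.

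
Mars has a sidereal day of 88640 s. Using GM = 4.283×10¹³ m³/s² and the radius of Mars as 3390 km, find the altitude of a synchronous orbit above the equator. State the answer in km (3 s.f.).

h_sync ≈ 17000 km

A synchronous orbit has period T, so by Kepler's third law a = (μT²/4π²)^(1/3).
μT²/4π² = 4.283×10¹³ × (8.864×10⁴)² / 39.48 = 8.524×10²¹ m³.
a = 2.043×10⁷ m = 20428 km.
Altitude h = a − R = 20428 − 3390 = 17038 km.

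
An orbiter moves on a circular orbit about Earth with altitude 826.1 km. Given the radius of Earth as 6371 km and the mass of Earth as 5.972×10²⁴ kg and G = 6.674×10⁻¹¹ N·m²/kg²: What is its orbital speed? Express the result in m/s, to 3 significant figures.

μ = GM = 6.674×10⁻¹¹ × 5.972×10²⁴ = 3.986×10¹⁴ m³/s².
r = 6371 + 826.1 = 7197.1 km = 7.1971×10⁶ m.
For a circular orbit v = √(μ/r) = √(3.986×10¹⁴ / 7.197×10⁶) = √(5.538×10⁷) = 7442 m/s.

v ≈ 7440 m/s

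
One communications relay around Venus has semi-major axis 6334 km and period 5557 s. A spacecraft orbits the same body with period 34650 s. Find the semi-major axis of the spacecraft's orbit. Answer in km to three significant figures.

Kepler's third law: a³ ∝ T², so a₂ = a₁ (T₂/T₁)^(2/3).
T₂/T₁ = 6.235, (T₂/T₁)^(2/3) = 3.388.
a₂ = 6334 × 3.388 = 21460 km.

a₂ ≈ 21500 km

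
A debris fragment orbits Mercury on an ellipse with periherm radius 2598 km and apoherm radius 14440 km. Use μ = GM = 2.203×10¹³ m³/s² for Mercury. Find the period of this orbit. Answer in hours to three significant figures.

T ≈ 9.25 hours

Semi-major axis a = (r_p + r_a)/2 = (2598.0 + 14440)/2 = 8519.0 km = 8.519×10⁶ m.
By Kepler's third law T = 2π√(a³/μ) = 2π × 5.298×10³ = 3.329×10⁴ s.
= 9.246 hours.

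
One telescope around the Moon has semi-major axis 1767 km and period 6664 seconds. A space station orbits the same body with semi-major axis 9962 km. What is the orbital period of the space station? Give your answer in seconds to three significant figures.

T₂ ≈ 89200 seconds

Kepler's third law: T² ∝ a³, so T₂ = T₁ (a₂/a₁)^(3/2).
a₂/a₁ = 5.638, (a₂/a₁)^(3/2) = 13.39.
T₂ = 6664 × 13.39 = 89210 seconds.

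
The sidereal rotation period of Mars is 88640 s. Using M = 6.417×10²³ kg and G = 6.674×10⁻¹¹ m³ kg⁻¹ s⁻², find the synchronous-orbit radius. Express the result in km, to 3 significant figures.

r_sync ≈ 20400 km

μ = GM = 6.674×10⁻¹¹ × 6.417×10²³ = 4.283×10¹³ m³/s².
A synchronous orbit has period T, so by Kepler's third law a = (μT²/4π²)^(1/3).
μT²/4π² = 4.283×10¹³ × (8.864×10⁴)² / 39.48 = 8.524×10²¹ m³.
a = 2.043×10⁷ m = 20427 km.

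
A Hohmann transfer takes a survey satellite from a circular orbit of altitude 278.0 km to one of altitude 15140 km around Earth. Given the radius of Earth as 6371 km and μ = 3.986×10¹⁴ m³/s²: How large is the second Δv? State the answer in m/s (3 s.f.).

r₁ = 6371 + 278.0 = 6649.0 km = 6.6490×10⁶ m.
r₂ = 6371 + 15140 = 21511 km = 2.1511×10⁷ m.
Transfer ellipse a_t = (r₁ + r₂)/2 = 1.408×10⁷ m.
At r₁: circular v_c1 = √(μ/r₁) = 7743 m/s; transfer-perigee v_p = √[μ(2/r₁ − 1/a_t)] = 9570 m/s.
At r₂: circular v_c2 = √(μ/r₂) = 4305 m/s; transfer-apogee v_a = √[μ(2/r₂ − 1/a_t)] = 2958 m/s.
Δv₂ = v_c2 − v_a = 1347 m/s.

Δv ≈ 1350 m/s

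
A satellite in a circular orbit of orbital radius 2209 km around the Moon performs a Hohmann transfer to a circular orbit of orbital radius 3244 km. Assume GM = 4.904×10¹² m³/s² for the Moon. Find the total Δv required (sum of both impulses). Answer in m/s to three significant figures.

r₁ = 2209 km = 2.209×10⁶ m.
r₂ = 3244 km = 3.244×10⁶ m.
Transfer ellipse a_t = (r₁ + r₂)/2 = 2.726×10⁶ m.
At r₁: circular v_c1 = √(μ/r₁) = 1490 m/s; transfer-perilune v_p = √[μ(2/r₁ − 1/a_t)] = 1625 m/s.
Δv₁ = v_p − v_c1 = 135.3 m/s.
At r₂: circular v_c2 = √(μ/r₂) = 1230 m/s; transfer-apolune v_a = √[μ(2/r₂ − 1/a_t)] = 1107 m/s.
Δv₂ = v_c2 − v_a = 122.8 m/s.
Total Δv = Δv₁ + Δv₂ = 258.1 m/s.

Δv_total ≈ 258 m/s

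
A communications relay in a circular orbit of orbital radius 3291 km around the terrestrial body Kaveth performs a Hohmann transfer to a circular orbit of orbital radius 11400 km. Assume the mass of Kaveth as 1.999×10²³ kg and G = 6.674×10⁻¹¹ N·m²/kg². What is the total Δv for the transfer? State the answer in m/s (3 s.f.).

Δv_total ≈ 853 m/s

μ = GM = 6.674×10⁻¹¹ × 1.999×10²³ = 1.334×10¹³ m³/s².
r₁ = 3291 km = 3.291×10⁶ m.
r₂ = 11400 km = 1.140×10⁷ m.
Transfer ellipse a_t = (r₁ + r₂)/2 = 7.346×10⁶ m.
At r₁: circular v_c1 = √(μ/r₁) = 2013 m/s; transfer-periapsis v_p = √[μ(2/r₁ − 1/a_t)] = 2508 m/s.
Δv₁ = v_p − v_c1 = 494.9 m/s.
At r₂: circular v_c2 = √(μ/r₂) = 1082 m/s; transfer-apoapsis v_a = √[μ(2/r₂ − 1/a_t)] = 724.1 m/s.
Δv₂ = v_c2 − v_a = 357.7 m/s.
Total Δv = Δv₁ + Δv₂ = 852.6 m/s.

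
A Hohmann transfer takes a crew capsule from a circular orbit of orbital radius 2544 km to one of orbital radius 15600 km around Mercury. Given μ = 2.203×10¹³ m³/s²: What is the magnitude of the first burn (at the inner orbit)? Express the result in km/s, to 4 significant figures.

Δv ≈ 0.9161 km/s

r₁ = 2544 km = 2.544×10⁶ m.
r₂ = 15600 km = 1.560×10⁷ m.
Transfer ellipse a_t = (r₁ + r₂)/2 = 9.072×10⁶ m.
At r₁: circular v_c1 = √(μ/r₁) = 2943 m/s; transfer-periherm v_p = √[μ(2/r₁ − 1/a_t)] = 3859 m/s.
Δv₁ = v_p − v_c1 = 916.1 m/s.
= 0.9161 km/s.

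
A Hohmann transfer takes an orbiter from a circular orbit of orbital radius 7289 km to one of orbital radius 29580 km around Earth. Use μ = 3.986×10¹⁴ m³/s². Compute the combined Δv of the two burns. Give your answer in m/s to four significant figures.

r₁ = 7289 km = 7.289×10⁶ m.
r₂ = 29580 km = 2.958×10⁷ m.
Transfer ellipse a_t = (r₁ + r₂)/2 = 1.843×10⁷ m.
At r₁: circular v_c1 = √(μ/r₁) = 7395 m/s; transfer-perigee v_p = √[μ(2/r₁ − 1/a_t)] = 9367 m/s.
Δv₁ = v_p − v_c1 = 1972 m/s.
At r₂: circular v_c2 = √(μ/r₂) = 3671 m/s; transfer-apogee v_a = √[μ(2/r₂ − 1/a_t)] = 2308 m/s.
Δv₂ = v_c2 − v_a = 1363 m/s.
Total Δv = Δv₁ + Δv₂ = 3335 m/s.

Δv_total ≈ 3335 m/s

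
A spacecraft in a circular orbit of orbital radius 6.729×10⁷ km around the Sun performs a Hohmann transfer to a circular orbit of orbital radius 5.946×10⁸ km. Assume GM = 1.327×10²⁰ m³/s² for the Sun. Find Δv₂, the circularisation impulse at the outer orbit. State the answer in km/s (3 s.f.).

r₁ = 6.729×10⁷ km = 6.729×10¹⁰ m.
r₂ = 5.946×10⁸ km = 5.946×10¹¹ m.
Transfer ellipse a_t = (r₁ + r₂)/2 = 3.309×10¹¹ m.
At r₁: circular v_c1 = √(μ/r₁) = 44410 m/s; transfer-perihelion v_p = √[μ(2/r₁ − 1/a_t)] = 59520 m/s.
At r₂: circular v_c2 = √(μ/r₂) = 14940 m/s; transfer-aphelion v_a = √[μ(2/r₂ − 1/a_t)] = 6736 m/s.
Δv₂ = v_c2 − v_a = 8203 m/s.
= 8.203 km/s.

Δv ≈ 8.20 km/s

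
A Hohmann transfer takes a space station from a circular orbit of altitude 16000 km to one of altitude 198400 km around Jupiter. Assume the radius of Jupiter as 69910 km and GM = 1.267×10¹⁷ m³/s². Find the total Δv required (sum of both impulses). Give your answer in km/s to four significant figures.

Δv_total ≈ 15.46 km/s

r₁ = 69910 + 16000 = 85910 km = 8.5910×10⁷ m.
r₂ = 69910 + 198400 = 268310 km = 2.6831×10⁸ m.
Transfer ellipse a_t = (r₁ + r₂)/2 = 1.771×10⁸ m.
At r₁: circular v_c1 = √(μ/r₁) = 38400 m/s; transfer-perijove v_p = √[μ(2/r₁ − 1/a_t)] = 47270 m/s.
Δv₁ = v_p − v_c1 = 8864 m/s.
At r₂: circular v_c2 = √(μ/r₂) = 21730 m/s; transfer-apojove v_a = √[μ(2/r₂ − 1/a_t)] = 15130 m/s.
Δv₂ = v_c2 − v_a = 6596 m/s.
Total Δv = Δv₁ + Δv₂ = 15460 m/s = 15.46 km/s.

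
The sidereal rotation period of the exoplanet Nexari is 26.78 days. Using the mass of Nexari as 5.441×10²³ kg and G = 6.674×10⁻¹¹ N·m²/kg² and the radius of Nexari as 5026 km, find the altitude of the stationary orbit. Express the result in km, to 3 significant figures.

h_sync ≈ 1.65×10⁵ km

μ = GM = 6.674×10⁻¹¹ × 5.441×10²³ = 3.631×10¹³ m³/s².
T = 26.78 days = 2.314×10⁶ s.
A synchronous orbit has period T, so by Kepler's third law a = (μT²/4π²)^(1/3).
μT²/4π² = 3.631×10¹³ × (2.314×10⁶)² / 39.48 = 4.924×10²⁴ m³.
a = 1.701×10⁸ m = 1.7013×10⁵ km.
Altitude h = a − R = 1.7013×10⁵ − 5026 = 1.6511×10⁵ km.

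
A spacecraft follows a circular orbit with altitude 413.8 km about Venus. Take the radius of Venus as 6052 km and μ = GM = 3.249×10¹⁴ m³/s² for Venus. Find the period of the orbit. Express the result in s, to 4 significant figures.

T ≈ 5731 s

r = 6052 + 413.8 = 6465.8 km = 6.4658×10⁶ m.
Kepler's third law: T = 2π√(r³/μ) = 2π√((6.466×10⁶)³ / 3.249×10¹⁴).
r³/μ = 8.320×10⁵ s², so T = 2π × 9.121×10² = 5.731×10³ s.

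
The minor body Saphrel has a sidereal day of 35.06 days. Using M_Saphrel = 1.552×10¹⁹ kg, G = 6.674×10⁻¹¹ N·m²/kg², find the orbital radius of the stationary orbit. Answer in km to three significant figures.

r_sync ≈ 6220 km

μ = GM = 6.674×10⁻¹¹ × 1.552×10¹⁹ = 1.036×10⁹ m³/s².
T = 35.06 days = 3.029×10⁶ s.
A synchronous orbit has period T, so by Kepler's third law a = (μT²/4π²)^(1/3).
μT²/4π² = 1.036×10⁹ × (3.029×10⁶)² / 39.48 = 2.408×10²⁰ m³.
a = 6.221×10⁶ m = 6220.9 km.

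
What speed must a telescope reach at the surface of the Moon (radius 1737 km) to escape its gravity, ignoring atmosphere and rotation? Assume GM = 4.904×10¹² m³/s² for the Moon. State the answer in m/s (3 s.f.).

r = R = 1.737×10⁶ m.
Escape speed v_esc = √(2μ/r) = √(2 × 4.904×10¹² / 1.737×10⁶) = √(5.647×10⁶) = 2376 m/s.

v_esc ≈ 2380 m/s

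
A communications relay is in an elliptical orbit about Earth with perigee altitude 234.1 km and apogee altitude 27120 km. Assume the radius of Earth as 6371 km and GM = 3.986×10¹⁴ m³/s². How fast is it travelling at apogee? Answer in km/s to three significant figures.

v ≈ 1.98 km/s

r_p = 6371 + 234.1 = 6605.1 km = 6.6051×10⁶ m.
r_a = 6371 + 27120 = 33491 km = 3.3491×10⁷ m.
Semi-major axis a = (r_p + r_a)/2 = 20048 km = 2.005×10⁷ m.
Vis-viva: v² = μ(2/r − 1/a) = 3.986×10¹⁴ × (5.972×10⁻⁸ − 4.988×10⁻⁸) = 3.921×10⁶ m²/s².
v = 1980 m/s = 1.980 km/s.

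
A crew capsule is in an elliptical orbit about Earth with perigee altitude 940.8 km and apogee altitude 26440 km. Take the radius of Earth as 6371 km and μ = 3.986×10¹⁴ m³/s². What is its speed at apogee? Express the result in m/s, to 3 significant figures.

r_p = 6371 + 940.8 = 7311.8 km = 7.3118×10⁶ m.
r_a = 6371 + 26440 = 32811 km = 3.2811×10⁷ m.
Semi-major axis a = (r_p + r_a)/2 = 20061 km = 2.006×10⁷ m.
Vis-viva: v² = μ(2/r − 1/a) = 3.986×10¹⁴ × (6.096×10⁻⁸ − 4.985×10⁻⁸) = 4.428×10⁶ m²/s².
v = 2104 m/s.

v ≈ 2100 m/s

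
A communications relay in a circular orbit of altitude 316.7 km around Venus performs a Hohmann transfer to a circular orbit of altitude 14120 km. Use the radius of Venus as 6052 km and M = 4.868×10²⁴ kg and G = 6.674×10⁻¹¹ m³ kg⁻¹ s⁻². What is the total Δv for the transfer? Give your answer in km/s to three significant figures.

Δv_total ≈ 2.90 km/s

μ = GM = 6.674×10⁻¹¹ × 4.868×10²⁴ = 3.249×10¹⁴ m³/s².
r₁ = 6052 + 316.7 = 6368.7 km = 6.3687×10⁶ m.
r₂ = 6052 + 14120 = 20172 km = 2.0172×10⁷ m.
Transfer ellipse a_t = (r₁ + r₂)/2 = 1.327×10⁷ m.
At r₁: circular v_c1 = √(μ/r₁) = 7142 m/s; transfer-periapsis v_p = √[μ(2/r₁ − 1/a_t)] = 8806 m/s.
Δv₁ = v_p − v_c1 = 1664 m/s.
At r₂: circular v_c2 = √(μ/r₂) = 4013 m/s; transfer-apoapsis v_a = √[μ(2/r₂ − 1/a_t)] = 2780 m/s.
Δv₂ = v_c2 − v_a = 1233 m/s.
Total Δv = Δv₁ + Δv₂ = 2897 m/s = 2.897 km/s.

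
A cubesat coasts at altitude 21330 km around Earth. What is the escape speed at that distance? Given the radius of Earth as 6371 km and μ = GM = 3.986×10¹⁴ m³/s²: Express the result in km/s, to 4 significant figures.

r = 6371 + 21330 = 27701 km = 2.7701×10⁷ m.
Escape speed v_esc = √(2μ/r) = √(2 × 3.986×10¹⁴ / 2.770×10⁷) = √(2.878×10⁷) = 5365 m/s.
= 5.365 km/s.

v_esc ≈ 5.365 km/s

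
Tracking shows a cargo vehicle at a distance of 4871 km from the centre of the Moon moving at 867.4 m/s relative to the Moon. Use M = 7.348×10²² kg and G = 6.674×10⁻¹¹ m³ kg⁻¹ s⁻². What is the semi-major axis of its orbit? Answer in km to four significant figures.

μ = GM = 6.674×10⁻¹¹ × 7.348×10²² = 4.904×10¹² m³/s².
r = 4.871×10⁶ m.
Specific orbital energy ε = v²/2 − μ/r = (867.4)²/2 − 4.904×10¹²/4.871×10⁶ = -6.306×10⁵ J/kg.
Since ε = −μ/(2a), a = −μ/(2ε) = 3.888×10⁶ m = 3888.4 km.

a ≈ 3888 km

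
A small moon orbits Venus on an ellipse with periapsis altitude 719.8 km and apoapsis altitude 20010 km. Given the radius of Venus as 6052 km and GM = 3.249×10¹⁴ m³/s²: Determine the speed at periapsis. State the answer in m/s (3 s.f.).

r_p = 6052 + 719.8 = 6771.8 km = 6.7718×10⁶ m.
r_a = 6052 + 20010 = 26062 km = 2.6062×10⁷ m.
Semi-major axis a = (r_p + r_a)/2 = 16417 km = 1.642×10⁷ m.
Vis-viva: v² = μ(2/r − 1/a) = 3.249×10¹⁴ × (2.953×10⁻⁷ − 6.091×10⁻⁸) = 7.617×10⁷ m²/s².
v = 8727 m/s.

v ≈ 8730 m/s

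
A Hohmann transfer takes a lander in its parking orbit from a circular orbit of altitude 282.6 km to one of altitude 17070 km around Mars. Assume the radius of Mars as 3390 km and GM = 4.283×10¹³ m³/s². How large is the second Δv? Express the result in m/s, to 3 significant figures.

Δv ≈ 649 m/s

r₁ = 3390 + 282.6 = 3672.6 km = 3.6726×10⁶ m.
r₂ = 3390 + 17070 = 20460 km = 2.0460×10⁷ m.
Transfer ellipse a_t = (r₁ + r₂)/2 = 1.207×10⁷ m.
At r₁: circular v_c1 = √(μ/r₁) = 3415 m/s; transfer-periapsis v_p = √[μ(2/r₁ − 1/a_t)] = 4447 m/s.
At r₂: circular v_c2 = √(μ/r₂) = 1447 m/s; transfer-apoapsis v_a = √[μ(2/r₂ − 1/a_t)] = 798.2 m/s.
Δv₂ = v_c2 − v_a = 648.6 m/s.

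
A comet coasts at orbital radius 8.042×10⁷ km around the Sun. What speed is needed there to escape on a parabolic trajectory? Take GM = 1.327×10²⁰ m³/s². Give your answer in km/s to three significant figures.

v_esc ≈ 57.4 km/s

r = 8.042×10⁷ km = 8.042×10¹⁰ m.
Escape speed v_esc = √(2μ/r) = √(2 × 1.327×10²⁰ / 8.042×10¹⁰) = √(3.300×10⁹) = 57450 m/s.
= 57.45 km/s.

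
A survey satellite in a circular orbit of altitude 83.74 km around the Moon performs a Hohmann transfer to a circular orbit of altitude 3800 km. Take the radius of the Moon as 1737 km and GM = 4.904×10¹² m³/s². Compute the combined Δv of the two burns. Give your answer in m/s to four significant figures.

r₁ = 1737 + 83.74 = 1820.7 km = 1.8207×10⁶ m.
r₂ = 1737 + 3800 = 5537.0 km = 5.5370×10⁶ m.
Transfer ellipse a_t = (r₁ + r₂)/2 = 3.679×10⁶ m.
At r₁: circular v_c1 = √(μ/r₁) = 1641 m/s; transfer-perilune v_p = √[μ(2/r₁ − 1/a_t)] = 2013 m/s.
Δv₁ = v_p − v_c1 = 372.2 m/s.
At r₂: circular v_c2 = √(μ/r₂) = 941.1 m/s; transfer-apolune v_a = √[μ(2/r₂ − 1/a_t)] = 662.1 m/s.
Δv₂ = v_c2 − v_a = 279.0 m/s.
Total Δv = Δv₁ + Δv₂ = 651.3 m/s.

Δv_total ≈ 651.3 m/s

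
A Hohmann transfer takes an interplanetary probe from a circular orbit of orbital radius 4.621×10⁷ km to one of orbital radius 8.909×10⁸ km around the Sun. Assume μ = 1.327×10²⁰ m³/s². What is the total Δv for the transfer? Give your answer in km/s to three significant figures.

r₁ = 4.621×10⁷ km = 4.621×10¹⁰ m.
r₂ = 8.909×10⁸ km = 8.909×10¹¹ m.
Transfer ellipse a_t = (r₁ + r₂)/2 = 4.686×10¹¹ m.
At r₁: circular v_c1 = √(μ/r₁) = 53590 m/s; transfer-perihelion v_p = √[μ(2/r₁ − 1/a_t)] = 73890 m/s.
Δv₁ = v_p − v_c1 = 20300 m/s.
At r₂: circular v_c2 = √(μ/r₂) = 12200 m/s; transfer-aphelion v_a = √[μ(2/r₂ − 1/a_t)] = 3833 m/s.
Δv₂ = v_c2 − v_a = 8372 m/s.
Total Δv = Δv₁ + Δv₂ = 28680 m/s = 28.68 km/s.

Δv_total ≈ 28.7 km/s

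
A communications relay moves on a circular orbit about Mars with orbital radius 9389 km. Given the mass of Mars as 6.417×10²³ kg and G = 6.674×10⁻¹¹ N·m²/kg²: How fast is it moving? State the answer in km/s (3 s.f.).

v ≈ 2.14 km/s

μ = GM = 6.674×10⁻¹¹ × 6.417×10²³ = 4.283×10¹³ m³/s².
r = 9389 km = 9.389×10⁶ m.
For a circular orbit v = √(μ/r) = √(4.283×10¹³ / 9.389×10⁶) = √(4.561×10⁶) = 2136 m/s.
That is 2.136 km/s.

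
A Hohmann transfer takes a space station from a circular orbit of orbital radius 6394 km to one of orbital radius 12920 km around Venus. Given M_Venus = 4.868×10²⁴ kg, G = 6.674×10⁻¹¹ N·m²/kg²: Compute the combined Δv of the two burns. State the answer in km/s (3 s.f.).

Δv_total ≈ 2.05 km/s

μ = GM = 6.674×10⁻¹¹ × 4.868×10²⁴ = 3.249×10¹⁴ m³/s².
r₁ = 6394 km = 6.394×10⁶ m.
r₂ = 12920 km = 1.292×10⁷ m.
Transfer ellipse a_t = (r₁ + r₂)/2 = 9.657×10⁶ m.
At r₁: circular v_c1 = √(μ/r₁) = 7128 m/s; transfer-periapsis v_p = √[μ(2/r₁ − 1/a_t)] = 8245 m/s.
Δv₁ = v_p − v_c1 = 1117 m/s.
At r₂: circular v_c2 = √(μ/r₂) = 5015 m/s; transfer-apoapsis v_a = √[μ(2/r₂ − 1/a_t)] = 4080 m/s.
Δv₂ = v_c2 − v_a = 934.2 m/s.
Total Δv = Δv₁ + Δv₂ = 2051 m/s = 2.051 km/s.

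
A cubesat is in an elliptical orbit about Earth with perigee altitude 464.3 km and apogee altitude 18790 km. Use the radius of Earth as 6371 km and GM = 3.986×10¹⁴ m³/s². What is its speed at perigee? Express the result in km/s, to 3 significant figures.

v ≈ 9.58 km/s

r_p = 6371 + 464.3 = 6835.3 km = 6.8353×10⁶ m.
r_a = 6371 + 18790 = 25161 km = 2.5161×10⁷ m.
Semi-major axis a = (r_p + r_a)/2 = 15998 km = 1.600×10⁷ m.
Vis-viva: v² = μ(2/r − 1/a) = 3.986×10¹⁴ × (2.926×10⁻⁷ − 6.251×10⁻⁸) = 9.171×10⁷ m²/s².
v = 9577 m/s = 9.577 km/s.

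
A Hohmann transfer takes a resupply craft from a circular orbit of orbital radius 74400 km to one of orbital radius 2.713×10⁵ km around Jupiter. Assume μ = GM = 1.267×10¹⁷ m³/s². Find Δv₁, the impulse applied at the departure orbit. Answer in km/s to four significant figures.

r₁ = 74400 km = 7.440×10⁷ m.
r₂ = 2.713×10⁵ km = 2.713×10⁸ m.
Transfer ellipse a_t = (r₁ + r₂)/2 = 1.728×10⁸ m.
At r₁: circular v_c1 = √(μ/r₁) = 41270 m/s; transfer-perijove v_p = √[μ(2/r₁ − 1/a_t)] = 51700 m/s.
Δv₁ = v_p − v_c1 = 10430 m/s.
= 10.43 km/s.

Δv ≈ 10.43 km/s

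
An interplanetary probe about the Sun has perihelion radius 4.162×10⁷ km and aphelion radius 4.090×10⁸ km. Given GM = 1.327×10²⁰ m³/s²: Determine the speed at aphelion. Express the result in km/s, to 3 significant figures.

Semi-major axis a = (r_p + r_a)/2 = 2.2531×10⁸ km = 2.253×10¹¹ m.
Vis-viva: v² = μ(2/r − 1/a) = 1.327×10²⁰ × (4.890×10⁻¹² − 4.438×10⁻¹²) = 5.993×10⁷ m²/s².
v = 7742 m/s = 7.742 km/s.

v ≈ 7.74 km/s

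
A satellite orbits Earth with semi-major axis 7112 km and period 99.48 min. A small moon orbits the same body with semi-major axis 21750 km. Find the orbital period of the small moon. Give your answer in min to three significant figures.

Kepler's third law: T² ∝ a³, so T₂ = T₁ (a₂/a₁)^(3/2).
a₂/a₁ = 3.058, (a₂/a₁)^(3/2) = 5.348.
T₂ = 99.48 × 5.348 = 532.0 min.

T₂ ≈ 532 min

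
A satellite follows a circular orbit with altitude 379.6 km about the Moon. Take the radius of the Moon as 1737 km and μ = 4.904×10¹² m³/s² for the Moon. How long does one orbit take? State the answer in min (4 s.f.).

r = 1737 + 379.6 = 2116.6 km = 2.1166×10⁶ m.
Kepler's third law: T = 2π√(r³/μ) = 2π√((2.117×10⁶)³ / 4.904×10¹²).
r³/μ = 1.934×10⁶ s², so T = 2π × 1.391×10³ = 8.737×10³ s.
Converting: 8.737×10³ s ÷ 60.00 = 145.6 min.

T ≈ 145.6 min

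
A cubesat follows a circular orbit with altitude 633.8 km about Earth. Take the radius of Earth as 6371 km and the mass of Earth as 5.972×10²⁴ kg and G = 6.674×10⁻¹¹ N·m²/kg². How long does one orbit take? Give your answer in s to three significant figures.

T ≈ 5830 s

μ = GM = 6.674×10⁻¹¹ × 5.972×10²⁴ = 3.986×10¹⁴ m³/s².
r = 6371 + 633.8 = 7004.8 km = 7.0048×10⁶ m.
Kepler's third law: T = 2π√(r³/μ) = 2π√((7.005×10⁶)³ / 3.986×10¹⁴).
r³/μ = 8.623×10⁵ s², so T = 2π × 9.286×10² = 5.835×10³ s.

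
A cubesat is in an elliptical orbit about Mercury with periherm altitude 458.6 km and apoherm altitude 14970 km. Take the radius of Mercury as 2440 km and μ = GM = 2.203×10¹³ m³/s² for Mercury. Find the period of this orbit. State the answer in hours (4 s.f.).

T ≈ 12.03 hours

r_p = 2440 + 458.6 = 2898.6 km = 2.8986×10⁶ m.
r_a = 2440 + 14970 = 17410 km = 1.7410×10⁷ m.
Semi-major axis a = (r_p + r_a)/2 = (2898.6 + 17410)/2 = 10154 km = 1.015×10⁷ m.
By Kepler's third law T = 2π√(a³/μ) = 2π × 6.894×10³ = 4.332×10⁴ s.
= 12.03 hours.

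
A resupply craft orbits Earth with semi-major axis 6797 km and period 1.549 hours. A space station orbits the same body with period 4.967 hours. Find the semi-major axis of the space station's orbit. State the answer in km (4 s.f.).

a₂ ≈ 14780 km

Kepler's third law: a³ ∝ T², so a₂ = a₁ (T₂/T₁)^(2/3).
T₂/T₁ = 3.207, (T₂/T₁)^(2/3) = 2.175.
a₂ = 6797 × 2.175 = 14780 km.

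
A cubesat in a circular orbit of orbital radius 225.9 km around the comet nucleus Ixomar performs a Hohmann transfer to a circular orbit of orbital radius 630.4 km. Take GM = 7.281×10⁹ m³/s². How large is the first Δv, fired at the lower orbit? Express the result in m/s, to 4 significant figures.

Δv ≈ 38.31 m/s

r₁ = 225.9 km = 2.259×10⁵ m.
r₂ = 630.4 km = 6.304×10⁵ m.
Transfer ellipse a_t = (r₁ + r₂)/2 = 4.282×10⁵ m.
At r₁: circular v_c1 = √(μ/r₁) = 179.5 m/s; transfer-periapsis v_p = √[μ(2/r₁ − 1/a_t)] = 217.8 m/s.
Δv₁ = v_p − v_c1 = 38.31 m/s.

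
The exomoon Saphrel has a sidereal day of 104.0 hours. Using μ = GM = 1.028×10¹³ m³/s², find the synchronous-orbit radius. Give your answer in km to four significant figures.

r_sync ≈ 33170 km

T = 104.0 hours = 3.744×10⁵ s.
A synchronous orbit has period T, so by Kepler's third law a = (μT²/4π²)^(1/3).
μT²/4π² = 1.028×10¹³ × (3.744×10⁵)² / 39.48 = 3.650×10²² m³.
a = 3.317×10⁷ m = 33172 km.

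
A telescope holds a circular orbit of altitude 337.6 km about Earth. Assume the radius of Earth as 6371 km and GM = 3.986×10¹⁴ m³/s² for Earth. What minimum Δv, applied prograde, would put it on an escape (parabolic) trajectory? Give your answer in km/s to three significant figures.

r = 6371 + 337.6 = 6708.6 km = 6.7086×10⁶ m.
Circular speed v_c = √(μ/r) = 7708 m/s.
Escape speed v_esc = √(2μ/r) = √2 × v_c = 10900 m/s.
Δv = v_esc − v_c = 3193 m/s = 3.193 km/s.

Δv ≈ 3.19 km/s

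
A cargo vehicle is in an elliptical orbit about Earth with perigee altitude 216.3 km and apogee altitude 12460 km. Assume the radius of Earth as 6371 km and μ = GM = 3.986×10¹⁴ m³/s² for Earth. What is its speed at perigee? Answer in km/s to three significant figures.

r_p = 6371 + 216.3 = 6587.3 km = 6.5873×10⁶ m.
r_a = 6371 + 12460 = 18831 km = 1.8831×10⁷ m.
Semi-major axis a = (r_p + r_a)/2 = 12709 km = 1.271×10⁷ m.
Vis-viva: v² = μ(2/r − 1/a) = 3.986×10¹⁴ × (3.036×10⁻⁷ − 7.868×10⁻⁸) = 8.966×10⁷ m²/s².
v = 9469 m/s = 9.469 km/s.

v ≈ 9.47 km/s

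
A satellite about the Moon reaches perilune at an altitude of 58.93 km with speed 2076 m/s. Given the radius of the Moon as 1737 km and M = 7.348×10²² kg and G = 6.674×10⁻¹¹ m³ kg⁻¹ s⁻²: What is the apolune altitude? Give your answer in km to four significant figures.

apolune altitude ≈ 4985 km

μ = GM = 6.674×10⁻¹¹ × 7.348×10²² = 4.904×10¹² m³/s².
r_p = 1737 + 58.93 = 1795.9 km = 1.796×10⁶ m.
Specific energy ε = v²/2 − μ/r = -5.758×10⁵ J/kg, so a = −μ/(2ε) = 4.259×10⁶ m.
The apsides satisfy r_p + r_a = 2a, so the apolune radius is 2a − r_p = 6.722×10⁶ m = 6721.6 km.
Apolune altitude = 6721.6 − 1737 = 4984.6 km.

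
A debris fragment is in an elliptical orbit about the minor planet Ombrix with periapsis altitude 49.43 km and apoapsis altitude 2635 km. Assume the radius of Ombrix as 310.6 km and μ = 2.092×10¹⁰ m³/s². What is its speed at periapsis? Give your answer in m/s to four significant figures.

r_p = 310.6 + 49.43 = 360.03 km = 3.6003×10⁵ m.
r_a = 310.6 + 2635 = 2945.6 km = 2.9456×10⁶ m.
Semi-major axis a = (r_p + r_a)/2 = 1652.8 km = 1.653×10⁶ m.
Vis-viva: v² = μ(2/r − 1/a) = 2.092×10¹⁰ × (5.555×10⁻⁶ − 6.050×10⁻⁷) = 1.036×10⁵ m²/s².
v = 321.8 m/s.

v ≈ 321.8 m/s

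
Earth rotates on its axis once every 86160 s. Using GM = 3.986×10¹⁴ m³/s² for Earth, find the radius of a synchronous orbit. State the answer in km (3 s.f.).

r_sync ≈ 42200 km

A synchronous orbit has period T, so by Kepler's third law a = (μT²/4π²)^(1/3).
μT²/4π² = 3.986×10¹⁴ × (8.616×10⁴)² / 39.48 = 7.495×10²² m³.
a = 4.216×10⁷ m = 42163 km.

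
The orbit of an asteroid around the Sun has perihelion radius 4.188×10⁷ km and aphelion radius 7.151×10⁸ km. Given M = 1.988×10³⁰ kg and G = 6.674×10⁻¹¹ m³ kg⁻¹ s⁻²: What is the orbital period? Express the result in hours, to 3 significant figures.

T ≈ 35300 hours

μ = GM = 6.674×10⁻¹¹ × 1.988×10³⁰ = 1.327×10²⁰ m³/s².
Semi-major axis a = (r_p + r_a)/2 = (4.1880×10⁷ + 7.1510×10⁸)/2 = 3.7849×10⁸ km = 3.785×10¹¹ m.
By Kepler's third law T = 2π√(a³/μ) = 2π × 2.022×10⁷ = 1.270×10⁸ s.
= 35280 hours.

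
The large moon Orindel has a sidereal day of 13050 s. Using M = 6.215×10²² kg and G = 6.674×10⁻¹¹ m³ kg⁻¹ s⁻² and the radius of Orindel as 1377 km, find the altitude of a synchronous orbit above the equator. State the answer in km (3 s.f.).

h_sync ≈ 1240 km

μ = GM = 6.674×10⁻¹¹ × 6.215×10²² = 4.148×10¹² m³/s².
A synchronous orbit has period T, so by Kepler's third law a = (μT²/4π²)^(1/3).
μT²/4π² = 4.148×10¹² × (1.305×10⁴)² / 39.48 = 1.789×10¹⁹ m³.
a = 2.616×10⁶ m = 2615.5 km.
Altitude h = a − R = 2615.5 − 1377 = 1238.5 km.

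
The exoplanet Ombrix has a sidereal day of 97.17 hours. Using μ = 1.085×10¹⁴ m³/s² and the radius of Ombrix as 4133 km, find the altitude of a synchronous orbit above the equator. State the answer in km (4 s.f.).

h_sync ≈ 65410 km

T = 97.17 hours = 3.498×10⁵ s.
A synchronous orbit has period T, so by Kepler's third law a = (μT²/4π²)^(1/3).
μT²/4π² = 1.085×10¹⁴ × (3.498×10⁵)² / 39.48 = 3.363×10²³ m³.
a = 6.954×10⁷ m = 69542 km.
Altitude h = a − R = 69542 − 4133 = 65409 km.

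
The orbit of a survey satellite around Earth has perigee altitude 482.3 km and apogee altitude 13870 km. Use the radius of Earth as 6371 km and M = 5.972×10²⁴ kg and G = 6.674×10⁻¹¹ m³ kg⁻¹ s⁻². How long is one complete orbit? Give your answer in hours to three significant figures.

μ = GM = 6.674×10⁻¹¹ × 5.972×10²⁴ = 3.986×10¹⁴ m³/s².
r_p = 6371 + 482.3 = 6853.3 km = 6.8533×10⁶ m.
r_a = 6371 + 13870 = 20241 km = 2.0241×10⁷ m.
Semi-major axis a = (r_p + r_a)/2 = (6853.3 + 20241)/2 = 13547 km = 1.355×10⁷ m.
By Kepler's third law T = 2π√(a³/μ) = 2π × 2.498×10³ = 1.569×10⁴ s.
= 4.359 hours.

T ≈ 4.36 hours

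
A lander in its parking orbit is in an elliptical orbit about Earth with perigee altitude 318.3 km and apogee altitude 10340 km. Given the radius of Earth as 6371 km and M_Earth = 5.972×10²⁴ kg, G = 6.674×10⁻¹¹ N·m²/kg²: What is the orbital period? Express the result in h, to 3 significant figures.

T ≈ 3.50 h

μ = GM = 6.674×10⁻¹¹ × 5.972×10²⁴ = 3.986×10¹⁴ m³/s².
r_p = 6371 + 318.3 = 6689.3 km = 6.6893×10⁶ m.
r_a = 6371 + 10340 = 16711 km = 1.6711×10⁷ m.
Semi-major axis a = (r_p + r_a)/2 = (6689.3 + 16711)/2 = 11700 km = 1.170×10⁷ m.
By Kepler's third law T = 2π√(a³/μ) = 2π × 2.005×10³ = 1.260×10⁴ s.
= 3.499 h.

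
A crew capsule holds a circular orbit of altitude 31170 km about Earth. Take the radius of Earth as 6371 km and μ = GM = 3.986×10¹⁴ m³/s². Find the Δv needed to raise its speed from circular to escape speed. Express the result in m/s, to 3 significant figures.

r = 6371 + 31170 = 37541 km = 3.7541×10⁷ m.
Circular speed v_c = √(μ/r) = 3258 m/s.
Escape speed v_esc = √(2μ/r) = √2 × v_c = 4608 m/s.
Δv = v_esc − v_c = 1350 m/s.

Δv ≈ 1350 m/s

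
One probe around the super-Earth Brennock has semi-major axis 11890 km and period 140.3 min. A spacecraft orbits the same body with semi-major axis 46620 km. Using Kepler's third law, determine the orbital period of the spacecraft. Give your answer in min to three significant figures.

T₂ ≈ 1090 min

Kepler's third law: T² ∝ a³, so T₂ = T₁ (a₂/a₁)^(3/2).
a₂/a₁ = 3.921, (a₂/a₁)^(3/2) = 7.764.
T₂ = 140.3 × 7.764 = 1089 min.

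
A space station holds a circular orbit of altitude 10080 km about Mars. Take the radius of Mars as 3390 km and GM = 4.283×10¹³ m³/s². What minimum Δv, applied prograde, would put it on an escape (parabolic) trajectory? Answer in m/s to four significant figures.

r = 3390 + 10080 = 13470 km = 1.3470×10⁷ m.
Circular speed v_c = √(μ/r) = 1783 m/s.
Escape speed v_esc = √(2μ/r) = √2 × v_c = 2522 m/s.
Δv = v_esc − v_c = 738.6 m/s.

Δv ≈ 738.6 m/s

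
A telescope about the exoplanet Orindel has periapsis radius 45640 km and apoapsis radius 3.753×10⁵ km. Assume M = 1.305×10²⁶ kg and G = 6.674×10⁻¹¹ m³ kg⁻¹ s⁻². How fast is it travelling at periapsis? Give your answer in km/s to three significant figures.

v ≈ 18.4 km/s

μ = GM = 6.674×10⁻¹¹ × 1.305×10²⁶ = 8.710×10¹⁵ m³/s².
Semi-major axis a = (r_p + r_a)/2 = 2.1047×10⁵ km = 2.105×10⁸ m.
Vis-viva: v² = μ(2/r − 1/a) = 8.710×10¹⁵ × (4.382×10⁻⁸ − 4.751×10⁻⁹) = 3.403×10⁸ m²/s².
v = 18450 m/s = 18.45 km/s.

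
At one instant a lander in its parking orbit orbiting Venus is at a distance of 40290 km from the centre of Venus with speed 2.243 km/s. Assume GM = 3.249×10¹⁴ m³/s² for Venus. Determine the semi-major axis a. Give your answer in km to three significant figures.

a ≈ 29300 km

r = 4.029×10⁷ m.
Specific orbital energy ε = v²/2 − μ/r = (2243)²/2 − 3.249×10¹⁴/4.029×10⁷ = -5.549×10⁶ J/kg.
Since ε = −μ/(2a), a = −μ/(2ε) = 2.928×10⁷ m = 29278 km.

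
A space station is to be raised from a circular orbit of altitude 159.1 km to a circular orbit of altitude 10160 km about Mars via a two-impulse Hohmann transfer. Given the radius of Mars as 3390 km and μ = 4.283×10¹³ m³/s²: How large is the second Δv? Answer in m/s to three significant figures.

r₁ = 3390 + 159.1 = 3549.1 km = 3.5491×10⁶ m.
r₂ = 3390 + 10160 = 13550 km = 1.3550×10⁷ m.
Transfer ellipse a_t = (r₁ + r₂)/2 = 8.550×10⁶ m.
At r₁: circular v_c1 = √(μ/r₁) = 3474 m/s; transfer-periapsis v_p = √[μ(2/r₁ − 1/a_t)] = 4373 m/s.
At r₂: circular v_c2 = √(μ/r₂) = 1778 m/s; transfer-apoapsis v_a = √[μ(2/r₂ − 1/a_t)] = 1145 m/s.
Δv₂ = v_c2 − v_a = 632.4 m/s.

Δv ≈ 632 m/s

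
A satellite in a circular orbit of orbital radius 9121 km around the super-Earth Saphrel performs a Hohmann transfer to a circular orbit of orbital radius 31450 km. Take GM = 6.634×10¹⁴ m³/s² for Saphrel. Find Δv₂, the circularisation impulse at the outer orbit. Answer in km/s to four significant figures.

r₁ = 9121 km = 9.121×10⁶ m.
r₂ = 31450 km = 3.145×10⁷ m.
Transfer ellipse a_t = (r₁ + r₂)/2 = 2.029×10⁷ m.
At r₁: circular v_c1 = √(μ/r₁) = 8528 m/s; transfer-periapsis v_p = √[μ(2/r₁ − 1/a_t)] = 10620 m/s.
At r₂: circular v_c2 = √(μ/r₂) = 4593 m/s; transfer-apoapsis v_a = √[μ(2/r₂ − 1/a_t)] = 3080 m/s.
Δv₂ = v_c2 − v_a = 1513 m/s.
= 1.513 km/s.

Δv ≈ 1.513 km/s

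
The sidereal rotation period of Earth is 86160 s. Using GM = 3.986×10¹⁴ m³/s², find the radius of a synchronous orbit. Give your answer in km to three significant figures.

r_sync ≈ 42200 km

A synchronous orbit has period T, so by Kepler's third law a = (μT²/4π²)^(1/3).
μT²/4π² = 3.986×10¹⁴ × (8.616×10⁴)² / 39.48 = 7.495×10²² m³.
a = 4.216×10⁷ m = 42163 km.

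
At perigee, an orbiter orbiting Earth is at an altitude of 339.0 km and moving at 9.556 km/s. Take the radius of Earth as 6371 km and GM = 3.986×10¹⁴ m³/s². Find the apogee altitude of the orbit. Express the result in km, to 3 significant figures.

r_p = 6371 + 339.0 = 6710.0 km = 6.710×10⁶ m.
Specific energy ε = v²/2 − μ/r = -1.375×10⁷ J/kg, so a = −μ/(2ε) = 1.450×10⁷ m.
The apsides satisfy r_p + r_a = 2a, so the apogee radius is 2a − r_p = 2.229×10⁷ m = 22289 km.
Apogee altitude = 22289 − 6371 = 15918 km.

apogee altitude ≈ 15900 km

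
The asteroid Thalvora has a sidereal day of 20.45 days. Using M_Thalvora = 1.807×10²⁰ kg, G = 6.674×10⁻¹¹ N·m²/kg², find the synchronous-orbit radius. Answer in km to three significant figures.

μ = GM = 6.674×10⁻¹¹ × 1.807×10²⁰ = 1.206×10¹⁰ m³/s².
T = 20.45 days = 1.767×10⁶ s.
A synchronous orbit has period T, so by Kepler's third law a = (μT²/4π²)^(1/3).
μT²/4π² = 1.206×10¹⁰ × (1.767×10⁶)² / 39.48 = 9.537×10²⁰ m³.
a = 9.843×10⁶ m = 9843.1 km.

r_sync ≈ 9840 km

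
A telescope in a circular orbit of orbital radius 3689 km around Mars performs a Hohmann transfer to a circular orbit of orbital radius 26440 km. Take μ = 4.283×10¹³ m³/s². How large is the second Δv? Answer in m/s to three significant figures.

Δv ≈ 643 m/s

r₁ = 3689 km = 3.689×10⁶ m.
r₂ = 26440 km = 2.644×10⁷ m.
Transfer ellipse a_t = (r₁ + r₂)/2 = 1.506×10⁷ m.
At r₁: circular v_c1 = √(μ/r₁) = 3407 m/s; transfer-periapsis v_p = √[μ(2/r₁ − 1/a_t)] = 4514 m/s.
At r₂: circular v_c2 = √(μ/r₂) = 1273 m/s; transfer-apoapsis v_a = √[μ(2/r₂ − 1/a_t)] = 629.8 m/s.
Δv₂ = v_c2 − v_a = 642.9 m/s.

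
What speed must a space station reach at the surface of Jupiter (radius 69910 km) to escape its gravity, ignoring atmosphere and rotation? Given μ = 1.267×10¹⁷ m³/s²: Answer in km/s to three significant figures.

r = R = 6.991×10⁷ m.
Escape speed v_esc = √(2μ/r) = √(2 × 1.267×10¹⁷ / 6.991×10⁷) = √(3.625×10⁹) = 60210 m/s.
= 60.21 km/s.

v_esc ≈ 60.2 km/s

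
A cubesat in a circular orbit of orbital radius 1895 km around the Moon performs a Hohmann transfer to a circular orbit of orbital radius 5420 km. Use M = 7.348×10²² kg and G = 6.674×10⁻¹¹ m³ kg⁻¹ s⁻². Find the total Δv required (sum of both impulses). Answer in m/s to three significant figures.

Δv_total ≈ 616 m/s

μ = GM = 6.674×10⁻¹¹ × 7.348×10²² = 4.904×10¹² m³/s².
r₁ = 1895 km = 1.895×10⁶ m.
r₂ = 5420 km = 5.420×10⁶ m.
Transfer ellipse a_t = (r₁ + r₂)/2 = 3.658×10⁶ m.
At r₁: circular v_c1 = √(μ/r₁) = 1609 m/s; transfer-perilune v_p = √[μ(2/r₁ − 1/a_t)] = 1958 m/s.
Δv₁ = v_p − v_c1 = 349.6 m/s.
At r₂: circular v_c2 = √(μ/r₂) = 951.2 m/s; transfer-apolune v_a = √[μ(2/r₂ − 1/a_t)] = 684.7 m/s.
Δv₂ = v_c2 − v_a = 266.5 m/s.
Total Δv = Δv₁ + Δv₂ = 616.1 m/s.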